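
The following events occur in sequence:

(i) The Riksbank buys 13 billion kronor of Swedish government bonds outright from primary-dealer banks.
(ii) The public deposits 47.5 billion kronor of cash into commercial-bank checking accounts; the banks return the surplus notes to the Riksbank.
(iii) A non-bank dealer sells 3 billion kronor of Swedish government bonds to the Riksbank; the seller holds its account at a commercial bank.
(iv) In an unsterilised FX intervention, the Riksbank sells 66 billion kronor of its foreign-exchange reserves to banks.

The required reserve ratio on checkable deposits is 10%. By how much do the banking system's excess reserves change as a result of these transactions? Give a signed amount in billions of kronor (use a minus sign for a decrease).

OMO purchase (from banks) 13 billion kronor: reserves +13B, deposits 0.
Currency deposit 47.5 billion kronor: reserves +47.5B, deposits +47.5B.
Asset purchase (from non-banks) 3 billion kronor: reserves +3B, deposits +3B.
FX sale 66 billion kronor: reserves −66B, deposits 0.
Totals: Δreserves = −2.5B, Δdeposits = +50.5B.
Δrequired reserves = 10% × +50.5B = +5.05B.
Δexcess reserves = Δreserves − Δrequired = −2.5B − (+5.05B) = -7.55 billion.

-7.55 billion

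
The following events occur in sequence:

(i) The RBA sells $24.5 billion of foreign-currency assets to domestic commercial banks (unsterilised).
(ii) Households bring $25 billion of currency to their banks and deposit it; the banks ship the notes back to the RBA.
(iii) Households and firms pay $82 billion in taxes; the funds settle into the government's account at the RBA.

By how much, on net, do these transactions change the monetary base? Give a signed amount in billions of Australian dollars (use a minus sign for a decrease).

FX sale $24.5 billion: RBA balance sheet contracts → −$24.5B.
Currency deposit $25 billion: just a shift between currency and reserves — both are base money → 0.
Government account inflow $82 billion: reserves shift to a non-base liability → −$82B.
Net: −24.5 + 0 − 82 = -$106.5 billion.

-$106.5 billion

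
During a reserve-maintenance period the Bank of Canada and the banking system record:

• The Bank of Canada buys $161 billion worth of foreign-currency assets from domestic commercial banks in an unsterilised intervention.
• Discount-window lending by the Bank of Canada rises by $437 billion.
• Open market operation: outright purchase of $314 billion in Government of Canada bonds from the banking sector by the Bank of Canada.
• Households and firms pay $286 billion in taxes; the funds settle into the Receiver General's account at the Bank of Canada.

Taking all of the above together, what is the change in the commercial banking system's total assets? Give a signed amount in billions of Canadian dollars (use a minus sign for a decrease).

FX purchase $161 billion: just an asset swap on bank balance sheets → 0.
Discount-window loan $437 billion: bank balance sheets expand → +$437B.
OMO purchase (from banks) $314 billion: just an asset swap on bank balance sheets → 0.
Government account inflow $286 billion: bank balance sheets shrink → −$286B.
Net: 0 + 437 + 0 − 286 = +$151 billion.

+$151 billion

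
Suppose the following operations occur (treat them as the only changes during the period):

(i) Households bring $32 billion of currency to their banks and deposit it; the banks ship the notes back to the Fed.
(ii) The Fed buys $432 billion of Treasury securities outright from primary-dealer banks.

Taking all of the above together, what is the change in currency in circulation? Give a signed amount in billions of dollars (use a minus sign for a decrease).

Fed balance sheet:
  Assets:      Securities +$432B
  Liabilities: Bank reserves +$464B, Currency in circulation −$32B
Commercial banking system:
  Assets:      Reserves at CB +$464B, Securities −$432B
  Liabilities: Checkable deposits +$32B
So the change in currency in circulation is -$32 billion.

-$32 billion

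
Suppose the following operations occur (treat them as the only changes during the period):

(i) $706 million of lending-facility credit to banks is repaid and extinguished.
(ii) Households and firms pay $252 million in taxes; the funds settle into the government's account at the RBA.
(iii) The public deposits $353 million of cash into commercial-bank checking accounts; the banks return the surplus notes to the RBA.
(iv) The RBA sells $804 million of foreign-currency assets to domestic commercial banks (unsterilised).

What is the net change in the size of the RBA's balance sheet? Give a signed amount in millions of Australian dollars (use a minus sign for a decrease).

Discount-window repayment $706 million: an RBA asset is shed → −$706M.
Government account inflow $252 million: only the composition of liabilities changes → 0.
Currency deposit $353 million: only the composition of liabilities changes → 0.
FX sale $804 million: an RBA asset is shed → −$804M.
Net: −706 + 0 + 0 − 804 = -$1510 million.

-$1510 million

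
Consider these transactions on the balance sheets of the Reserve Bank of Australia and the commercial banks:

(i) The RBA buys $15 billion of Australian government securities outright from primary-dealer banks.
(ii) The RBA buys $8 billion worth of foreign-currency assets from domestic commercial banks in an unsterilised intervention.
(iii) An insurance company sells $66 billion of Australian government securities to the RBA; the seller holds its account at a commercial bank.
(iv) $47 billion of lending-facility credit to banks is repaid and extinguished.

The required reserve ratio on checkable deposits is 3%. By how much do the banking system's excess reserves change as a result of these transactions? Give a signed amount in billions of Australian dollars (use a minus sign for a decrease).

+$40.02 billion

OMO purchase (from banks) $15 billion: reserves +$15B, deposits 0.
FX purchase $8 billion: reserves +$8B, deposits 0.
Asset purchase (from non-banks) $66 billion: reserves +$66B, deposits +$66B.
Discount-window repayment $47 billion: reserves −$47B, deposits 0.
Totals: Δreserves = +$42B, Δdeposits = +$66B.
Δrequired reserves = 3% × +$66B = +$1.98B.
Δexcess reserves = Δreserves − Δrequired = +$42B − (+$1.98B) = +$40.02 billion.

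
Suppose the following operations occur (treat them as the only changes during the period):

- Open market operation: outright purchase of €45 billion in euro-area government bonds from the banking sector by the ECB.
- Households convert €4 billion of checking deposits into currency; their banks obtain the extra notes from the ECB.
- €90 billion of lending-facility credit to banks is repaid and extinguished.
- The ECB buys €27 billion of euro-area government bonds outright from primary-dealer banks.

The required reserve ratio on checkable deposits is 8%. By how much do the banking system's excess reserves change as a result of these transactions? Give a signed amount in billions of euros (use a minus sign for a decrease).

OMO purchase (from banks) €45 billion: reserves +€45B, deposits 0.
Currency withdrawal €4 billion: reserves −€4B, deposits −€4B.
Discount-window repayment €90 billion: reserves −€90B, deposits 0.
OMO purchase (from banks) €27 billion: reserves +€27B, deposits 0.
Totals: Δreserves = −€22B, Δdeposits = −€4B.
Δrequired reserves = 8% × −€4B = −€0.32B.
Δexcess reserves = Δreserves − Δrequired = −€22B − (−€0.32B) = -€21.68 billion.

-€21.68 billion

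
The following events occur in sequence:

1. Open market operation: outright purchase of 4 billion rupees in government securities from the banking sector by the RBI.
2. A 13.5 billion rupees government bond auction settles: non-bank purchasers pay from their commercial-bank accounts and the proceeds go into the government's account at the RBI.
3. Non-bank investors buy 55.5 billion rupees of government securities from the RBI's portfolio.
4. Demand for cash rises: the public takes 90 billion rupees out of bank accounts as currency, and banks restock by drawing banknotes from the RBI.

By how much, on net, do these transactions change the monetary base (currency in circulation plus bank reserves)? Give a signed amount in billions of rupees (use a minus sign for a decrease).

RBI balance sheet:
  Assets:      Securities −51.5B
  Liabilities: Bank reserves −155B, Currency in circulation +90B, Government deposits +13.5B
Commercial banking system:
  Assets:      Reserves at CB −155B, Securities −4B
  Liabilities: Checkable deposits −159B
Monetary base = currency + reserves: +90B + (−155B) = -65 billion.

-65 billion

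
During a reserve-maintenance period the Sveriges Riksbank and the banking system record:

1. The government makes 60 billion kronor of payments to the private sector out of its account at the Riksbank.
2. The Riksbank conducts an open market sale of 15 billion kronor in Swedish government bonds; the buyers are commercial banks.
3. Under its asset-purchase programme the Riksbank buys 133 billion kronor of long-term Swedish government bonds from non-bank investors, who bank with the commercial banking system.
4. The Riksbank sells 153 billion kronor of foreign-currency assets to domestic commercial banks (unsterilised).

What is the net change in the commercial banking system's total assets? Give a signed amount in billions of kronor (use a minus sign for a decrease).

Government spending 60 billion kronor: bank balance sheets expand → +60B.
OMO sale (to banks) 15 billion kronor: just an asset swap on bank balance sheets → 0.
Asset purchase (from non-banks) 133 billion kronor: bank balance sheets expand → +133B.
FX sale 153 billion kronor: just an asset swap on bank balance sheets → 0.
Net: 60 + 0 + 133 + 0 = +193 billion.

+193 billion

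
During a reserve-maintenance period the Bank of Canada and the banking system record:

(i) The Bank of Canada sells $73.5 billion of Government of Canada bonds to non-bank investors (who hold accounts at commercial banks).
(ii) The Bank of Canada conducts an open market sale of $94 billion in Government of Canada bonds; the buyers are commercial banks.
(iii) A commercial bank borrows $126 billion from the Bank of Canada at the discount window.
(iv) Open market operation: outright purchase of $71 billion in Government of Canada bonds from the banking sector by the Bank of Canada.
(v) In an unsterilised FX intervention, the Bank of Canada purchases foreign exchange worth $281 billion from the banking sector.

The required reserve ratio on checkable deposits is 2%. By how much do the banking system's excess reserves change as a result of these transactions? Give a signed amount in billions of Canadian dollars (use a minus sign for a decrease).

Asset sale (to non-banks) $73.5 billion: reserves −$73.5B, deposits −$73.5B.
OMO sale (to banks) $94 billion: reserves −$94B, deposits 0.
Discount-window loan $126 billion: reserves +$126B, deposits 0.
OMO purchase (from banks) $71 billion: reserves +$71B, deposits 0.
FX purchase $281 billion: reserves +$281B, deposits 0.
Totals: Δreserves = +$310.5B, Δdeposits = −$73.5B.
Δrequired reserves = 2% × −$73.5B = −$1.47B.
Δexcess reserves = Δreserves − Δrequired = +$310.5B − (−$1.47B) = +$311.97 billion.

+$311.97 billion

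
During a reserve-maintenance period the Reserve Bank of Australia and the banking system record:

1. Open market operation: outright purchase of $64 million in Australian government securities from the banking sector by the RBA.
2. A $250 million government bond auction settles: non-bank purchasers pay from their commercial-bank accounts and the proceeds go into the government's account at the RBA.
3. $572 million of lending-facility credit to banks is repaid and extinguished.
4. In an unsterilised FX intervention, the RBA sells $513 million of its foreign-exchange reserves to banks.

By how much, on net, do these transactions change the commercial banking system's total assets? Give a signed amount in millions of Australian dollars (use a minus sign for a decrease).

RBA balance sheet:
  Assets:      Securities +$64M, Loans to banks −$572M, Foreign assets −$513M
  Liabilities: Bank reserves −$1271M, Government deposits +$250M
Commercial banking system:
  Assets:      Reserves at CB −$1271M, Securities −$64M, Foreign assets +$513M
  Liabilities: Checkable deposits −$250M, Borrowings from CB −$572M
Change in total bank assets = -$822 million.

-$822 million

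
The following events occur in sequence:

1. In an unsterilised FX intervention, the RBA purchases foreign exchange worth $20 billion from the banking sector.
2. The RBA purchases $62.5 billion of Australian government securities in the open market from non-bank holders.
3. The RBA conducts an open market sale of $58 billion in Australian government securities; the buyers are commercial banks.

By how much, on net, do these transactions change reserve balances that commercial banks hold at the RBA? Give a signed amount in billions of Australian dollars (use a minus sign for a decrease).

FX purchase $20 billion: the RBA pays by crediting reserve accounts → +$20B.
Asset purchase (from non-banks) $62.5 billion: the RBA pays by crediting reserve accounts → +$62.5B.
OMO sale (to banks) $58 billion: the buying banks pay out of their reserve balances → −$58B.
Net: 20 + 62.5 − 58 = +$24.5 billion.

+$24.5 billion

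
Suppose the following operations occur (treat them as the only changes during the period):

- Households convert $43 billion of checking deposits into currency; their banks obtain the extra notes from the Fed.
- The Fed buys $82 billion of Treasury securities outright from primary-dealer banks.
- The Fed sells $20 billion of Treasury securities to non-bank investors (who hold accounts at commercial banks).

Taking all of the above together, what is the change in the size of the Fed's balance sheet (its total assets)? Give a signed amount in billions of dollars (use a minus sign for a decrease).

+$62 billion

Currency withdrawal $43 billion: only the composition of liabilities changes → 0.
OMO purchase (from banks) $82 billion: a Fed asset is acquired → +$82B.
Asset sale (to non-banks) $20 billion: a Fed asset is shed → −$20B.
Net: 0 + 82 − 20 = +$62 billion.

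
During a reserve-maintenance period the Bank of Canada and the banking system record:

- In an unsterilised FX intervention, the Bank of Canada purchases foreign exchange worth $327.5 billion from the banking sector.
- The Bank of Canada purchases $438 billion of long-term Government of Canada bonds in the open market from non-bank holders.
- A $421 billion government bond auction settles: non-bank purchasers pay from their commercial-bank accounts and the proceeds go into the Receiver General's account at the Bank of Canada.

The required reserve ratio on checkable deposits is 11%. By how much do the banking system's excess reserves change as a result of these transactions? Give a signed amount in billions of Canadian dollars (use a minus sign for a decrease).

+$342.63 billion

FX purchase $327.5 billion: reserves +$327.5B, deposits 0.
Asset purchase (from non-banks) $438 billion: reserves +$438B, deposits +$438B.
Government account inflow $421 billion: reserves −$421B, deposits −$421B.
Totals: Δreserves = +$344.5B, Δdeposits = +$17B.
Δrequired reserves = 11% × +$17B = +$1.87B.
Δexcess reserves = Δreserves − Δrequired = +$344.5B − (+$1.87B) = +$342.63 billion.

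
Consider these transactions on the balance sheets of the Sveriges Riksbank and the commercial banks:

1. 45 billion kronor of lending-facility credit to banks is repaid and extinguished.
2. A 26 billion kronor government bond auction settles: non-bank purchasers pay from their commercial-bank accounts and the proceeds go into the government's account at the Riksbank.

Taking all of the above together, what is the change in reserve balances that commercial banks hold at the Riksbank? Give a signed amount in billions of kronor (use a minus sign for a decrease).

Discount-window repayment 45 billion kronor: repayment is debited from reserves → −45B.
Government account inflow 26 billion kronor: funds move from bank reserves into the government account → −26B.
Net: −45 − 26 = -71 billion.

-71 billion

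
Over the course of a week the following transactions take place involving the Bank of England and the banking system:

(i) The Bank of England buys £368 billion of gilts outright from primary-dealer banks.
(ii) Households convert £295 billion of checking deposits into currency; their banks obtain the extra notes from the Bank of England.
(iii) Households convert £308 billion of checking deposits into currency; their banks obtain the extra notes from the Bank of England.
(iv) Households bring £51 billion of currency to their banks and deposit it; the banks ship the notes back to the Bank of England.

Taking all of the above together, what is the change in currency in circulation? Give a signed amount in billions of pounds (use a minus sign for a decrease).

+£552 billion

OMO purchase (from banks) £368 billion: no currency enters or leaves circulation → 0.
Currency withdrawal £295 billion: notes leave the central bank → +£295B.
Currency withdrawal £308 billion: notes leave the central bank → +£308B.
Currency deposit £51 billion: notes return to the central bank → −£51B.
Net: 0 + 295 + 308 − 51 = +£552 billion.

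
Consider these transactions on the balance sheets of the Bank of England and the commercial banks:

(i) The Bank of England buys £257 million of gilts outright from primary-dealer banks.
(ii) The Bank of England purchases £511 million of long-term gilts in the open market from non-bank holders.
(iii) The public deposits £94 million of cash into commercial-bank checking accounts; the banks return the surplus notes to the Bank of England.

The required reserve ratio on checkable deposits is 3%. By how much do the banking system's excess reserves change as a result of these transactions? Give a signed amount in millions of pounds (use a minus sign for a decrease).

+£843.85 million

OMO purchase (from banks) £257 million: reserves +£257M, deposits 0.
Asset purchase (from non-banks) £511 million: reserves +£511M, deposits +£511M.
Currency deposit £94 million: reserves +£94M, deposits +£94M.
Totals: Δreserves = +£862M, Δdeposits = +£605M.
Δrequired reserves = 3% × +£605M = +£18.15M.
Δexcess reserves = Δreserves − Δrequired = +£862M − (+£18.15M) = +£843.85 million.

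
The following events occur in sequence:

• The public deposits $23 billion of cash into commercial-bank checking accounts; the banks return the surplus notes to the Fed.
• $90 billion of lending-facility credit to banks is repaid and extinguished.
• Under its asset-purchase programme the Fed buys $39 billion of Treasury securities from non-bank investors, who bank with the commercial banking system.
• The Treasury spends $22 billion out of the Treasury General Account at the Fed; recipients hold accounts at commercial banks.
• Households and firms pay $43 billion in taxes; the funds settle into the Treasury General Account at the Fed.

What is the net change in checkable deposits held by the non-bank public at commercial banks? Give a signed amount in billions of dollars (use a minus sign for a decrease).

Fed balance sheet:
  Assets:      Securities +$39B, Loans to banks −$90B
  Liabilities: Bank reserves −$49B, Currency in circulation −$23B, Government deposits +$21B
Commercial banking system:
  Assets:      Reserves at CB −$49B
  Liabilities: Checkable deposits +$41B, Borrowings from CB −$90B
So the change in checkable deposits held by the non-bank public at commercial banks is +$41 billion.

+$41 billion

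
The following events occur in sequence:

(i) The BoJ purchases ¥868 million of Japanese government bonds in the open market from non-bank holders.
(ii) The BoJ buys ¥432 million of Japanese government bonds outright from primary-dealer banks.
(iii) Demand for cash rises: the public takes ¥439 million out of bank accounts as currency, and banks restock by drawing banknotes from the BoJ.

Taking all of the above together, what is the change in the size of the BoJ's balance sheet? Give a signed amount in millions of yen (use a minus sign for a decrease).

+¥1300 million

BoJ balance sheet:
  Assets:      Securities +¥1300M
  Liabilities: Bank reserves +¥861M, Currency in circulation +¥439M
Change in total BoJ assets = +¥1300 million.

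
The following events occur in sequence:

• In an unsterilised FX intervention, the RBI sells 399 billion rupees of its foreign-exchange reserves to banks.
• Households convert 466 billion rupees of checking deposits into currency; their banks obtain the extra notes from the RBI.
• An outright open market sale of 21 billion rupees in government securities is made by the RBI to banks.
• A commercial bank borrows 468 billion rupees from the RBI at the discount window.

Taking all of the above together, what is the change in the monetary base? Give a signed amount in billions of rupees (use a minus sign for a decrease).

FX sale 399 billion rupees: RBI balance sheet contracts → −399B.
Currency withdrawal 466 billion rupees: just a shift between currency and reserves — both are base money → 0.
OMO sale (to banks) 21 billion rupees: RBI balance sheet contracts → −21B.
Discount-window loan 468 billion rupees: RBI balance sheet expands → +468B.
Net: −399 + 0 − 21 + 468 = +48 billion.

+48 billion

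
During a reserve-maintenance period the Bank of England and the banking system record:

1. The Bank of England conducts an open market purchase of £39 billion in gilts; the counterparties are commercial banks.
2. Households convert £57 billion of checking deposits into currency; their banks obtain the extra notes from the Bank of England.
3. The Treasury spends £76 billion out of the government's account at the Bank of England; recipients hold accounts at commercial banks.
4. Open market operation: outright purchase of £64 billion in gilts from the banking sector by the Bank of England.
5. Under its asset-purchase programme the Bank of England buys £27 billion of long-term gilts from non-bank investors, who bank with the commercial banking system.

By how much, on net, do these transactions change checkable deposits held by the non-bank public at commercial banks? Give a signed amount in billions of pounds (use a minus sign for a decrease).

Bank of England balance sheet:
  Assets:      Securities +£130B
  Liabilities: Bank reserves +£149B, Currency in circulation +£57B, Government deposits −£76B
Commercial banking system:
  Assets:      Reserves at CB +£149B, Securities −£103B
  Liabilities: Checkable deposits +£46B
So the change in checkable deposits held by the non-bank public at commercial banks is +£46 billion.

+£46 billion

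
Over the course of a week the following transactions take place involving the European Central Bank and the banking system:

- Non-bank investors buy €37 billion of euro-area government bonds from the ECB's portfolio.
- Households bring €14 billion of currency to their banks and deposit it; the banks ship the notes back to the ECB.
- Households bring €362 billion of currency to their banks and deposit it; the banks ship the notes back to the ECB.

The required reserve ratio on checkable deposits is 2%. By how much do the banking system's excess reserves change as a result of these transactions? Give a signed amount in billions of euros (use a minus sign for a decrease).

+€332.22 billion

Asset sale (to non-banks) €37 billion: reserves −€37B, deposits −€37B.
Currency deposit €14 billion: reserves +€14B, deposits +€14B.
Currency deposit €362 billion: reserves +€362B, deposits +€362B.
Totals: Δreserves = +€339B, Δdeposits = +€339B.
Δrequired reserves = 2% × +€339B = +€6.78B.
Δexcess reserves = Δreserves − Δrequired = +€339B − (+€6.78B) = +€332.22 billion.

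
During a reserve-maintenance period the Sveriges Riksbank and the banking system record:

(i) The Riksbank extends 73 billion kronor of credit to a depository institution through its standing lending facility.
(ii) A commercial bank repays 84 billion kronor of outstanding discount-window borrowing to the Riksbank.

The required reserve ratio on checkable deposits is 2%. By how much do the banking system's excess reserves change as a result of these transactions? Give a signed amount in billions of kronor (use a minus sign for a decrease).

-11 billion

Discount-window loan 73 billion kronor: reserves +73B, deposits 0.
Discount-window repayment 84 billion kronor: reserves −84B, deposits 0.
Totals: Δreserves = −11B, Δdeposits = 0.
Δrequired reserves = 2% × 0 = 0.
Δexcess reserves = Δreserves − Δrequired = −11B − (0) = -11 billion.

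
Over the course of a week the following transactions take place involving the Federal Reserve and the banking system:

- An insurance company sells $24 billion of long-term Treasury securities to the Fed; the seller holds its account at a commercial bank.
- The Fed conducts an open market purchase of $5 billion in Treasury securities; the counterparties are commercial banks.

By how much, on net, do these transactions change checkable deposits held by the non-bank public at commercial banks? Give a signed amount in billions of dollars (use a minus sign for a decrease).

Asset purchase (from non-banks) $24 billion: non-bank counterparties' bank balances rise → +$24B.
OMO purchase (from banks) $5 billion: the counterparty is a bank, so public deposits are unchanged → 0.
Net: 24 + 0 = +$24 billion.

+$24 billion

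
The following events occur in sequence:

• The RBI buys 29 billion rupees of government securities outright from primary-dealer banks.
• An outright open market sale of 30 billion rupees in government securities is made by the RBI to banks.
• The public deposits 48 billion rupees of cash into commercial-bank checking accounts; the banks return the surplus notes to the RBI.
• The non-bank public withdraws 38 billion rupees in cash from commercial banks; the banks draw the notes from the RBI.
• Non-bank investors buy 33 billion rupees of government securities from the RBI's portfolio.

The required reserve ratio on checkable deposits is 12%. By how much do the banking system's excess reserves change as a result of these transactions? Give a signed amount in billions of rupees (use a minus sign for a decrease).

-21.24 billion

OMO purchase (from banks) 29 billion rupees: reserves +29B, deposits 0.
OMO sale (to banks) 30 billion rupees: reserves −30B, deposits 0.
Currency deposit 48 billion rupees: reserves +48B, deposits +48B.
Currency withdrawal 38 billion rupees: reserves −38B, deposits −38B.
Asset sale (to non-banks) 33 billion rupees: reserves −33B, deposits −33B.
Totals: Δreserves = −24B, Δdeposits = −23B.
Δrequired reserves = 12% × −23B = −2.76B.
Δexcess reserves = Δreserves − Δrequired = −24B − (−2.76B) = -21.24 billion.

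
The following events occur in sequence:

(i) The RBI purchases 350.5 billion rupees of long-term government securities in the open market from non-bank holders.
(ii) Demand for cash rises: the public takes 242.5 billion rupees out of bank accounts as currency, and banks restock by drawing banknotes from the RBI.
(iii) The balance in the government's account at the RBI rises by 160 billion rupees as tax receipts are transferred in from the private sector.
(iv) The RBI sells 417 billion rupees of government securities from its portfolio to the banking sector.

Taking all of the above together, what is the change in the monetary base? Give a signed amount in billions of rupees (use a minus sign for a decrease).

-226.5 billion

RBI balance sheet:
  Assets:      Securities −66.5B
  Liabilities: Bank reserves −469B, Currency in circulation +242.5B, Government deposits +160B
Monetary base = currency + reserves: +242.5B + (−469B) = -226.5 billion.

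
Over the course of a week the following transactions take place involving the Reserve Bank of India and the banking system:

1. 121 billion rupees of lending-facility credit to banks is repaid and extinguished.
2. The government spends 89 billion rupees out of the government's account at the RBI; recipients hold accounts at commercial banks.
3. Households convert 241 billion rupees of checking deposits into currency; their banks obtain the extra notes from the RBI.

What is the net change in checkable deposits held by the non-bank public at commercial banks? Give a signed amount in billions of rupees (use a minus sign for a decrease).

-152 billion

RBI balance sheet:
  Assets:      Loans to banks −121B
  Liabilities: Bank reserves −273B, Currency in circulation +241B, Government deposits −89B
Commercial banking system:
  Assets:      Reserves at CB −273B
  Liabilities: Checkable deposits −152B, Borrowings from CB −121B
So the change in checkable deposits held by the non-bank public at commercial banks is -152 billion.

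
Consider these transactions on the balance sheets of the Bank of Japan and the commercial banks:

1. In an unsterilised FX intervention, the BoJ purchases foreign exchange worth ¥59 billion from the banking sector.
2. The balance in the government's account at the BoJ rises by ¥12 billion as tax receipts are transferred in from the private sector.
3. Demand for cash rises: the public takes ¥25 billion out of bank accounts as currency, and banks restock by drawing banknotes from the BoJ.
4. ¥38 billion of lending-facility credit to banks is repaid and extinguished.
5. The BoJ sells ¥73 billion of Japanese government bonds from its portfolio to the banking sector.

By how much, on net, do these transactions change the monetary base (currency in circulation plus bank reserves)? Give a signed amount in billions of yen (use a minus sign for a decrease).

FX purchase ¥59 billion: BoJ balance sheet expands → +¥59B.
Government account inflow ¥12 billion: reserves shift to a non-base liability → −¥12B.
Currency withdrawal ¥25 billion: just a shift between currency and reserves — both are base money → 0.
Discount-window repayment ¥38 billion: BoJ balance sheet contracts → −¥38B.
OMO sale (to banks) ¥73 billion: BoJ balance sheet contracts → −¥73B.
Net: 59 − 12 + 0 − 38 − 73 = -¥64 billion.

-¥64 billion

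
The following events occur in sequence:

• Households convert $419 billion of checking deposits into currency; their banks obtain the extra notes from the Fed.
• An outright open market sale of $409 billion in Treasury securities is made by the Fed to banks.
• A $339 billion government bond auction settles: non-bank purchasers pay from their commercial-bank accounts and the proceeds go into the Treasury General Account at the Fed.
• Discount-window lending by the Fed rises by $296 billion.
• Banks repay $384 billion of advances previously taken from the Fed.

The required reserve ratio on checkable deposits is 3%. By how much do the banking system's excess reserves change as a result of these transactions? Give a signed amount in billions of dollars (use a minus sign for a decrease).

-$1232.26 billion

Currency withdrawal $419 billion: reserves −$419B, deposits −$419B.
OMO sale (to banks) $409 billion: reserves −$409B, deposits 0.
Government account inflow $339 billion: reserves −$339B, deposits −$339B.
Discount-window loan $296 billion: reserves +$296B, deposits 0.
Discount-window repayment $384 billion: reserves −$384B, deposits 0.
Totals: Δreserves = −$1255B, Δdeposits = −$758B.
Δrequired reserves = 3% × −$758B = −$22.74B.
Δexcess reserves = Δreserves − Δrequired = −$1255B − (−$22.74B) = -$1232.26 billion.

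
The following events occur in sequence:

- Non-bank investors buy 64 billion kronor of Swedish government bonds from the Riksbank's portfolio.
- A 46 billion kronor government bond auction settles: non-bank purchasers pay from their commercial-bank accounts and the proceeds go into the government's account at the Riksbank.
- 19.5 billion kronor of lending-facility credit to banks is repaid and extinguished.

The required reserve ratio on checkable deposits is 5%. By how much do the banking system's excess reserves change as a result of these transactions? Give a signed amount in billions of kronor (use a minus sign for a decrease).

Asset sale (to non-banks) 64 billion kronor: reserves −64B, deposits −64B.
Government account inflow 46 billion kronor: reserves −46B, deposits −46B.
Discount-window repayment 19.5 billion kronor: reserves −19.5B, deposits 0.
Totals: Δreserves = −129.5B, Δdeposits = −110B.
Δrequired reserves = 5% × −110B = −5.5B.
Δexcess reserves = Δreserves − Δrequired = −129.5B − (−5.5B) = -124 billion.

-124 billion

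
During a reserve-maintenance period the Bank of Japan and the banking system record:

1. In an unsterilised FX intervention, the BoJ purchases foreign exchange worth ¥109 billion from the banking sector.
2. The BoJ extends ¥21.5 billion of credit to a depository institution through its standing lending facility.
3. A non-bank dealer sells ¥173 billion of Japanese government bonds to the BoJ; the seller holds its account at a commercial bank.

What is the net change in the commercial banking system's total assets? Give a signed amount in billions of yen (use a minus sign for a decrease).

+¥194.5 billion

BoJ balance sheet:
  Assets:      Securities +¥173B, Loans to banks +¥21.5B, Foreign assets +¥109B
  Liabilities: Bank reserves +¥303.5B
Commercial banking system:
  Assets:      Reserves at CB +¥303.5B, Foreign assets −¥109B
  Liabilities: Checkable deposits +¥173B, Borrowings from CB +¥21.5B
Change in total bank assets = +¥194.5 billion.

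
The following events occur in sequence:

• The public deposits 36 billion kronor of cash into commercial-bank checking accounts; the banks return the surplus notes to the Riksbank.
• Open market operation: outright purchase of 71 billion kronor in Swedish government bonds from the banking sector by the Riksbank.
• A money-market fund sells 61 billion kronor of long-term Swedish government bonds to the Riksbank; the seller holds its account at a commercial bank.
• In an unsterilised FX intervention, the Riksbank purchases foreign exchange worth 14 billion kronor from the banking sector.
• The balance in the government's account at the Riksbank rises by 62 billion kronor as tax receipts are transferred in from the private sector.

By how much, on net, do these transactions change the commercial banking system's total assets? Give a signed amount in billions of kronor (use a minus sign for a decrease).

Riksbank balance sheet:
  Assets:      Securities +132B, Foreign assets +14B
  Liabilities: Bank reserves +120B, Currency in circulation −36B, Government deposits +62B
Commercial banking system:
  Assets:      Reserves at CB +120B, Securities −71B, Foreign assets −14B
  Liabilities: Checkable deposits +35B
Change in total bank assets = +35 billion.

+35 billion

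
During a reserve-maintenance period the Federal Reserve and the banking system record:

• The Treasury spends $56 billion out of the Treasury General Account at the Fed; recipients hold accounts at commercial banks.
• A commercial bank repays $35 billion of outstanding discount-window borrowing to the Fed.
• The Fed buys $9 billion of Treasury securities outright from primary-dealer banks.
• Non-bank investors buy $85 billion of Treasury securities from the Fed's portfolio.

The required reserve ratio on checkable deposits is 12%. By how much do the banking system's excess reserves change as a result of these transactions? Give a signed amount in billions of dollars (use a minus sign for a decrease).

-$51.52 billion

Government spending $56 billion: reserves +$56B, deposits +$56B.
Discount-window repayment $35 billion: reserves −$35B, deposits 0.
OMO purchase (from banks) $9 billion: reserves +$9B, deposits 0.
Asset sale (to non-banks) $85 billion: reserves −$85B, deposits −$85B.
Totals: Δreserves = −$55B, Δdeposits = −$29B.
Δrequired reserves = 12% × −$29B = −$3.48B.
Δexcess reserves = Δreserves − Δrequired = −$55B − (−$3.48B) = -$51.52 billion.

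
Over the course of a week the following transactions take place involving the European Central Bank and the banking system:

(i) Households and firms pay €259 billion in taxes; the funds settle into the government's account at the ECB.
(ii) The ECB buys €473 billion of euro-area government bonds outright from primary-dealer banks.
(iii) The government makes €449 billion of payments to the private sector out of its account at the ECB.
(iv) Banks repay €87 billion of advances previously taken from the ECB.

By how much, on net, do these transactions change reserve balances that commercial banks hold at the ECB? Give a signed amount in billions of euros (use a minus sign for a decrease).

Government account inflow €259 billion: funds move from bank reserves into the government account → −€259B.
OMO purchase (from banks) €473 billion: the ECB pays by crediting reserve accounts → +€473B.
Government spending €449 billion: government payments flow into bank reserve accounts → +€449B.
Discount-window repayment €87 billion: repayment is debited from reserves → −€87B.
Net: −259 + 473 + 449 − 87 = +€576 billion.

+€576 billion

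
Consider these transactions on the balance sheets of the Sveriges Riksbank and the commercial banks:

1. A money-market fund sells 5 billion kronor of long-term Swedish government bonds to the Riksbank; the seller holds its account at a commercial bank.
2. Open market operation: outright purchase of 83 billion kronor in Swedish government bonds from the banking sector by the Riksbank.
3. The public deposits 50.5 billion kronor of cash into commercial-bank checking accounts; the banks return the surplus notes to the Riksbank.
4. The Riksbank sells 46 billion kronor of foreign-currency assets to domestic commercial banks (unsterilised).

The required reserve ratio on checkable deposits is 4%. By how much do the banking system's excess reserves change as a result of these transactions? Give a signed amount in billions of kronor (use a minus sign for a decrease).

+90.28 billion

Asset purchase (from non-banks) 5 billion kronor: reserves +5B, deposits +5B.
OMO purchase (from banks) 83 billion kronor: reserves +83B, deposits 0.
Currency deposit 50.5 billion kronor: reserves +50.5B, deposits +50.5B.
FX sale 46 billion kronor: reserves −46B, deposits 0.
Totals: Δreserves = +92.5B, Δdeposits = +55.5B.
Δrequired reserves = 4% × +55.5B = +2.22B.
Δexcess reserves = Δreserves − Δrequired = +92.5B − (+2.22B) = +90.28 billion.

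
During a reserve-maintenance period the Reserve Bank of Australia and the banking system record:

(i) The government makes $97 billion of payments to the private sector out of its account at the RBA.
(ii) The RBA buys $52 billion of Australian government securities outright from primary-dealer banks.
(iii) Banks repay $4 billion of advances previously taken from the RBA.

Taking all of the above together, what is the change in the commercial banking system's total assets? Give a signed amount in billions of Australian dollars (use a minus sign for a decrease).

Government spending $97 billion: bank balance sheets expand → +$97B.
OMO purchase (from banks) $52 billion: just an asset swap on bank balance sheets → 0.
Discount-window repayment $4 billion: bank balance sheets shrink → −$4B.
Net: 97 + 0 − 4 = +$93 billion.

+$93 billion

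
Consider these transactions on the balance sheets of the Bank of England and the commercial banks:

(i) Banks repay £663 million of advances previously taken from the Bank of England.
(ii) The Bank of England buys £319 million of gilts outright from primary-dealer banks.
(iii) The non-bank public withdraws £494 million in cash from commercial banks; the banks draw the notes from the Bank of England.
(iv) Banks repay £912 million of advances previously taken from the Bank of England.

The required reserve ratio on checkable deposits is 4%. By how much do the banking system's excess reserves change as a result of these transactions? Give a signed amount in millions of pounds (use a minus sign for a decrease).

Discount-window repayment £663 million: reserves −£663M, deposits 0.
OMO purchase (from banks) £319 million: reserves +£319M, deposits 0.
Currency withdrawal £494 million: reserves −£494M, deposits −£494M.
Discount-window repayment £912 million: reserves −£912M, deposits 0.
Totals: Δreserves = −£1750M, Δdeposits = −£494M.
Δrequired reserves = 4% × −£494M = −£19.76M.
Δexcess reserves = Δreserves − Δrequired = −£1750M − (−£19.76M) = -£1730.24 million.

-£1730.24 million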